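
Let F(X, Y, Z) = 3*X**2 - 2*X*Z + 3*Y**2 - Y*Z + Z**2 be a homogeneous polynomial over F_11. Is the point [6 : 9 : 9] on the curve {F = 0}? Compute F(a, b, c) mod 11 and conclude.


F(6,9,9) ≡ 1 (mod 11); P is NOT on the curve.

Evaluate F(6, 9, 9) term-by-term (mod 11).
  3*X**2 ↦ 3·36·1·1 = 108
  -2*X*Z ↦ -2·6·1·9 = -108
  3*Y**2 ↦ 3·1·81·1 = 243
  -Y*Z ↦ -1·1·9·9 = -81
  Z**2 ↦ 1·1·1·81 = 81
Sum: F(6, 9, 9) = (108) + (-108) + (243) + (-81) + (81) = 243.
Reducing mod 11: 243 ≡ 1 (mod 11).
Since F(a, b, c) ≡ 1 ≠ 0 (mod 11), P does NOT lie on the curve.


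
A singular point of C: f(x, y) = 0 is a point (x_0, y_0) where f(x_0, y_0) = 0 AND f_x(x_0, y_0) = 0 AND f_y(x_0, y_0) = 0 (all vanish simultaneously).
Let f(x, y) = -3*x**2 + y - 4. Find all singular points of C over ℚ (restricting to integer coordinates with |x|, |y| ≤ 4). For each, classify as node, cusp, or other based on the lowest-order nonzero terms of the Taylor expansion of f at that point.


No singular points in the scanned grid; C is smooth there.

Compute partial derivatives:
  f_x = -6*x.
  f_y = 1.
f_y = 1 is a nonzero constant, so f_y never vanishes: no point (x, y) can satisfy f = f_x = f_y = 0. In particular no (x, y) ∈ {−4, ..., 4}² is singular; the curve is smooth.


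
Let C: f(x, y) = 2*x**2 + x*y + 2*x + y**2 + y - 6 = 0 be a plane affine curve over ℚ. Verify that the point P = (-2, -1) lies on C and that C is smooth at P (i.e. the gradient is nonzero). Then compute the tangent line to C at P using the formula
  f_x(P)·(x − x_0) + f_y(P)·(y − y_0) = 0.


Tangent line at P: -7*x - 3*y - 17 = 0.

Step 1: f(-2, -1) = 0, so P lies on C.
Step 2: partial derivatives
  f_x(x, y) = 4*x + y + 2, f_y(x, y) = x + 2*y + 1.
  f_x(P) = -7, f_y(P) = -3 (gradient nonzero, so P is smooth).
Step 3: tangent line at P: -7·(x − -2) + -3·(y − -1) = 0.
Expanding: -7*x - 3*y - 17 = 0.


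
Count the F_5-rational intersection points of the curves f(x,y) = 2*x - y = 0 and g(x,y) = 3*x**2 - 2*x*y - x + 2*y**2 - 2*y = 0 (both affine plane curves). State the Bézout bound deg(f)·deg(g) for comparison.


Common zeros: {(0, 0)}; count = 1; Bézout bound = 2.

deg(f) = 1, deg(g) = 2, so Bézout bound = 2.
Scan x ∈ F_5. For each x, list the y ∈ F_5 with f(x, y) ≡ 0 and those with g(x, y) ≡ 0 (mod 5); the common zeros in that column are the intersection.
  x = 0: f ≡ 0 at y ∈ {0}; g ≡ 0 at y ∈ {0, 1}; common: {0}.
  x = 1: f ≡ 0 at y ∈ {2}; g ≡ 0 at y ∈ {1}; common: ∅.
  x = 2: f ≡ 0 at y ∈ {4}; g ≡ 0 at y ∈ {0, 3}; common: ∅.
  x = 3: f ≡ 0 at y ∈ {1}; g ≡ 0 at y ∈ ∅; common: ∅.
  x = 4: f ≡ 0 at y ∈ {3}; g ≡ 0 at y ∈ ∅; common: ∅.
Collecting: common zeros = {(0, 0)}, so the count is 1.
Comparison with the Bézout bound: 1 ≤ 2 = deg(f)·deg(g), as expected for curves with no common component (the affine F_5-count falls short of the bound because intersections may lie at infinity, over extension fields, or carry multiplicity).


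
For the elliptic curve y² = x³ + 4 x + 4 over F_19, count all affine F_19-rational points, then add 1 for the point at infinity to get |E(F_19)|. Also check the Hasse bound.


Affine points = {(0, 2), (0, 17), (1, 3), (1, 16), (2, 1), (2, 18), (3, 9), (3, 10), (5, 4), (5, 15), (6, 4), (6, 15), (8, 4), (8, 15), (9, 3), (9, 16), (11, 7), (11, 12), (13, 7), (13, 12), (14, 7), (14, 12), (15, 0), (17, 8), (17, 11)}; affine count = 25; |E(F_19)| = 26.

Discriminant check: Δ ∝ 4a³ + 27b² = 4·4³ + 27·4² = 4·64 + 27·16 ≡ 4 (mod 19). Nonzero ⇒ E is nonsingular.
For each x ∈ F_19, compute rhs = x³ + 4·x + 4 mod 19, then count y ∈ F_19 with y² ≡ rhs.
  x = 0: rhs = 4, matching y values: 2, 17 (2 points).
  x = 1: rhs = 9, matching y values: 3, 16 (2 points).
  x = 2: rhs = 1, matching y values: 1, 18 (2 points).
  x = 3: rhs = 5, matching y values: 9, 10 (2 points).
  x = 4: rhs = 8, matching y values: none (0 points).
  x = 5: rhs = 16, matching y values: 4, 15 (2 points).
  x = 6: rhs = 16, matching y values: 4, 15 (2 points).
  x = 7: rhs = 14, matching y values: none (0 points).
  x = 8: rhs = 16, matching y values: 4, 15 (2 points).
  x = 9: rhs = 9, matching y values: 3, 16 (2 points).
  x = 10: rhs = 18, matching y values: none (0 points).
  x = 11: rhs = 11, matching y values: 7, 12 (2 points).
  x = 12: rhs = 13, matching y values: none (0 points).
  x = 13: rhs = 11, matching y values: 7, 12 (2 points).
  x = 14: rhs = 11, matching y values: 7, 12 (2 points).
  x = 15: rhs = 0, matching y values: 0 (1 points).
  x = 16: rhs = 3, matching y values: none (0 points).
  x = 17: rhs = 7, matching y values: 8, 11 (2 points).
  x = 18: rhs = 18, matching y values: none (0 points).
Total affine count: 25.
Full point count |E(F_19)| = 25 + 1 = 26.
Hasse bound: |26 − (19+1)| = |6| = 6 ≤ 2√19 ≈ 8.7178 ✓.


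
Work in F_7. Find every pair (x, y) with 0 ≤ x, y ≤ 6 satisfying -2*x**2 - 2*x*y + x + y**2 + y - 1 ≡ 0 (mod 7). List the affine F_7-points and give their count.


Affine F_7-points: {(1, 2), (1, 6), (2, 0), (2, 3), (4, 1), (4, 6), (6, 1), (6, 3)}; count = 8.

For each of the 49 pairs (x, y) ∈ F_7², evaluate f(x, y) mod 7. Record the zeros.
  x = 0: [0↦6, 1↦1, 2↦5, 3↦4, 4↦5, 5↦1, 6↦6]  zeros at y ∈ ∅
  x = 1: [0↦5, 1↦5, 2↦0, 3↦4, 4↦3, 5↦4, 6↦0]  zeros at y ∈ {2, 6}
  x = 2: [0↦0, 1↦5, 2↦5, 3↦0, 4↦4, 5↦3, 6↦4]  zeros at y ∈ {0, 3}
  x = 3: [0↦5, 1↦1, 2↦6, 3↦6, 4↦1, 5↦5, 6↦4]  zeros at y ∈ ∅
  x = 4: [0↦6, 1↦0, 2↦3, 3↦1, 4↦1, 5↦3, 6↦0]  zeros at y ∈ {1, 6}
  x = 5: [0↦3, 1↦2, 2↦3, 3↦6, 4↦4, 5↦4, 6↦6]  zeros at y ∈ ∅
  x = 6: [0↦3, 1↦0, 2↦6, 3↦0, 4↦3, 5↦1, 6↦1]  zeros at y ∈ {1, 3}
Collecting zeros: affine points = {(1, 2), (1, 6), (2, 0), (2, 3), (4, 1), (4, 6), (6, 1), (6, 3)}.
Total count |C(F_7)_aff| = 8.


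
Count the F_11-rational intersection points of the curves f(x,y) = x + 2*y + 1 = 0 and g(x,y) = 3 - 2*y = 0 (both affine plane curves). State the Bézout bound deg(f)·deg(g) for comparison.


Common zeros: {(7, 7)}; count = 1; Bézout bound = 1.

deg(f) = 1, deg(g) = 1, so Bézout bound = 1.
Scan x ∈ F_11. For each x, list the y ∈ F_11 with f(x, y) ≡ 0 and those with g(x, y) ≡ 0 (mod 11); the common zeros in that column are the intersection.
  x = 0: f ≡ 0 at y ∈ {5}; g ≡ 0 at y ∈ {7}; common: ∅.
  x = 1: f ≡ 0 at y ∈ {10}; g ≡ 0 at y ∈ {7}; common: ∅.
  x = 2: f ≡ 0 at y ∈ {4}; g ≡ 0 at y ∈ {7}; common: ∅.
  x = 3: f ≡ 0 at y ∈ {9}; g ≡ 0 at y ∈ {7}; common: ∅.
  x = 4: f ≡ 0 at y ∈ {3}; g ≡ 0 at y ∈ {7}; common: ∅.
  x = 5: f ≡ 0 at y ∈ {8}; g ≡ 0 at y ∈ {7}; common: ∅.
  x = 6: f ≡ 0 at y ∈ {2}; g ≡ 0 at y ∈ {7}; common: ∅.
  x = 7: f ≡ 0 at y ∈ {7}; g ≡ 0 at y ∈ {7}; common: {7}.
  x = 8: f ≡ 0 at y ∈ {1}; g ≡ 0 at y ∈ {7}; common: ∅.
  x = 9: f ≡ 0 at y ∈ {6}; g ≡ 0 at y ∈ {7}; common: ∅.
  x = 10: f ≡ 0 at y ∈ {0}; g ≡ 0 at y ∈ {7}; common: ∅.
Collecting: common zeros = {(7, 7)}, so the count is 1.
Comparison with the Bézout bound: 1 ≤ 1 = deg(f)·deg(g), as expected for curves with no common component (the bound is attained).


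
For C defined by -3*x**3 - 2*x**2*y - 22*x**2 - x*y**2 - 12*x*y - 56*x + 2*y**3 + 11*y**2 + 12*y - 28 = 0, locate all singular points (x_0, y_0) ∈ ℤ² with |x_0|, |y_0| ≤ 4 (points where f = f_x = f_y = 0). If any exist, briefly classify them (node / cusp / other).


Singular points: {(-2, -2)}; classification: cusp.

Compute partial derivatives:
  f_x = -9*x**2 - 4*x*y - 44*x - y**2 - 12*y - 56.
  f_y = -2*x**2 - 2*x*y - 12*x + 6*y**2 + 22*y + 12.
Scan x_0 ∈ {−4, ..., 4}. For each x_0, f_y(x_0, y) is a polynomial in y; find its integer roots y ∈ {−4, ..., 4}, then test f_x and f at those candidates.
  x = -4: f_y(-4, y) = 6*y**2 + 30*y + 28; no integer root y with |y| ≤ 4.
  x = -3: f_y(-3, y) = 6*y**2 + 28*y + 30; vanishes at y ∈ {-3}. (-3, -3): f_x = -14 ≠ 0.
  x = -2: f_y(-2, y) = 6*y**2 + 26*y + 28; vanishes at y ∈ {-2}. (-2, -2): f_x = 0, f = 0 — SINGULAR.
  x = -1: f_y(-1, y) = 6*y**2 + 24*y + 22; no integer root y with |y| ≤ 4.
  x = 0: f_y(0, y) = 6*y**2 + 22*y + 12; vanishes at y ∈ {-3}. (0, -3): f_x = -29 ≠ 0.
  x = 1: f_y(1, y) = 6*y**2 + 20*y - 2; no integer root y with |y| ≤ 4.
  x = 2: f_y(2, y) = 6*y**2 + 18*y - 20; no integer root y with |y| ≤ 4.
  x = 3: f_y(3, y) = 6*y**2 + 16*y - 42; no integer root y with |y| ≤ 4.
  x = 4: f_y(4, y) = 6*y**2 + 14*y - 68; no integer root y with |y| ≤ 4.
Only singular point on the grid: (-2, -2).
Classify: substitute x = -2 + u, y = -2 + v and expand: f = -3*u**3 - 2*u**2*v - u*v**2 + 2*v**3 + v**2.
No constant or linear terms (consistent with a singular point). Quadratic part: v**2. Cubic part: -3*u**3 - 2*u**2*v - u*v**2 + 2*v**3.
The quadratic part v**2 is a perfect square, so there is a single (double) tangent line v = 0, i.e. y = -2. Restricting the cubic part to that line (v = 0) leaves -3*u**3 ≠ 0, so f is not divisible by v and the branch is v² ≈ 3*u**3 to lowest order — this is a cusp.
Classification: cusp.


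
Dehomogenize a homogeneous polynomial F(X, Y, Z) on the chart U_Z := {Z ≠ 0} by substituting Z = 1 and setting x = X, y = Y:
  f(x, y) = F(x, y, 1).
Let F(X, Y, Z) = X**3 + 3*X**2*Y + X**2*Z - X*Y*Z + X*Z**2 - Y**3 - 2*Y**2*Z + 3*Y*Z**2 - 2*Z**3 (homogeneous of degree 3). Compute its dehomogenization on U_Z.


f(x, y) = x**3 + 3*x**2*y + x**2 - x*y + x - y**3 - 2*y**2 + 3*y - 2

On U_Z we set Z = 1. Each monomial c·X^i·Y^j·Z^k in F becomes c·x^i·y^j·1^k = c·x^i·y^j.
Substituting Z = 1: F(X, Y, 1) = x**3 + 3*x**2*y + x**2 - x*y + x - y**3 - 2*y**2 + 3*y - 2.
Note: deg(f) ≤ deg(F) = 3; strict inequality happens when F is divisible by Z (lost terms).


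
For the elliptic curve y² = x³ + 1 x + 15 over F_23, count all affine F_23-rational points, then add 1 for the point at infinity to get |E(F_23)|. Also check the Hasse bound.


Affine points = {(2, 5), (2, 18), (8, 11), (8, 12), (10, 6), (10, 17), (11, 0), (14, 6), (14, 17), (15, 1), (15, 22), (17, 0), (18, 0), (19, 4), (19, 19), (20, 10), (20, 13), (22, 6), (22, 17)}; affine count = 19; |E(F_23)| = 20.

Discriminant check: Δ ∝ 4a³ + 27b² = 4·1³ + 27·15² = 4·1 + 27·225 ≡ 7 (mod 23). Nonzero ⇒ E is nonsingular.
For each x ∈ F_23, compute rhs = x³ + 1·x + 15 mod 23, then count y ∈ F_23 with y² ≡ rhs.
  x = 0: rhs = 15, matching y values: none (0 points).
  x = 1: rhs = 17, matching y values: none (0 points).
  x = 2: rhs = 2, matching y values: 5, 18 (2 points).
  x = 3: rhs = 22, matching y values: none (0 points).
  x = 4: rhs = 14, matching y values: none (0 points).
  x = 5: rhs = 7, matching y values: none (0 points).
  x = 6: rhs = 7, matching y values: none (0 points).
  x = 7: rhs = 20, matching y values: none (0 points).
  x = 8: rhs = 6, matching y values: 11, 12 (2 points).
  x = 9: rhs = 17, matching y values: none (0 points).
  x = 10: rhs = 13, matching y values: 6, 17 (2 points).
  x = 11: rhs = 0, matching y values: 0 (1 points).
  x = 12: rhs = 7, matching y values: none (0 points).
  x = 13: rhs = 17, matching y values: none (0 points).
  x = 14: rhs = 13, matching y values: 6, 17 (2 points).
  x = 15: rhs = 1, matching y values: 1, 22 (2 points).
  x = 16: rhs = 10, matching y values: none (0 points).
  x = 17: rhs = 0, matching y values: 0 (1 points).
  x = 18: rhs = 0, matching y values: 0 (1 points).
  x = 19: rhs = 16, matching y values: 4, 19 (2 points).
  x = 20: rhs = 8, matching y values: 10, 13 (2 points).
  x = 21: rhs = 5, matching y values: none (0 points).
  x = 22: rhs = 13, matching y values: 6, 17 (2 points).
Total affine count: 19.
Full point count |E(F_23)| = 19 + 1 = 20.
Hasse bound: |20 − (23+1)| = |-4| = 4 ≤ 2√23 ≈ 9.5917 ✓.


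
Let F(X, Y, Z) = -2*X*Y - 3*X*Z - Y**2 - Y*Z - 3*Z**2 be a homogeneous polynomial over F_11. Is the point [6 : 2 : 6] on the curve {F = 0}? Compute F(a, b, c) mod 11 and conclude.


F(6,2,6) ≡ 8 (mod 11); P is NOT on the curve.

Evaluate F(6, 2, 6) term-by-term (mod 11).
  -2*X*Y ↦ -2·6·2·1 = -24
  -3*X*Z ↦ -3·6·1·6 = -108
  -Y**2 ↦ -1·1·4·1 = -4
  -Y*Z ↦ -1·1·2·6 = -12
  -3*Z**2 ↦ -3·1·1·36 = -108
Sum: F(6, 2, 6) = (-24) + (-108) + (-4) + (-12) + (-108) = -256.
Reducing mod 11: -256 ≡ 8 (mod 11).
Since F(a, b, c) ≡ 8 ≠ 0 (mod 11), P does NOT lie on the curve.


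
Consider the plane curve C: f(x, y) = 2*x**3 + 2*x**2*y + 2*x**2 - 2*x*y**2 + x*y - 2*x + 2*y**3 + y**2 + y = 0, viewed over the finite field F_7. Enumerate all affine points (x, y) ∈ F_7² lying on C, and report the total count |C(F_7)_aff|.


Affine F_7-points: {(0, 0), (0, 5), (1, 1), (3, 5), (5, 5)}; count = 5.

For each of the 49 pairs (x, y) ∈ F_7², evaluate f(x, y) mod 7. Record the zeros.
  x = 0: [0↦0, 1↦4, 2↦1, 3↦3, 4↦1, 5↦0, 6↦5]  zeros at y ∈ {0, 5}
  x = 1: [0↦2, 1↦0, 2↦1, 3↦3, 4↦4, 5↦2, 6↦2]  zeros at y ∈ {1}
  x = 2: [0↦6, 1↦2, 2↦4, 3↦3, 4↦4, 5↦5, 6↦4]  zeros at y ∈ ∅
  x = 3: [0↦3, 1↦1, 2↦1, 3↦1, 4↦6, 5↦0, 6↦2]  zeros at y ∈ {5}
  x = 4: [0↦5, 1↦2, 2↦4, 3↦2, 4↦1, 5↦6, 6↦1]  zeros at y ∈ ∅
  x = 5: [0↦3, 1↦3, 2↦4, 3↦4, 4↦1, 5↦0, 6↦6]  zeros at y ∈ {5}
  x = 6: [0↦2, 1↦2, 2↦6, 3↦5, 4↦4, 5↦1, 6↦1]  zeros at y ∈ ∅
Collecting zeros: affine points = {(0, 0), (0, 5), (1, 1), (3, 5), (5, 5)}.
Total count |C(F_7)_aff| = 5.


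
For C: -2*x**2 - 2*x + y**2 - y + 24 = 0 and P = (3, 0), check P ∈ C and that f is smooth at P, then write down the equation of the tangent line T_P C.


Tangent line at P: -14*x - y + 42 = 0.

Step 1: f(3, 0) = 0, so P lies on C.
Step 2: partial derivatives
  f_x(x, y) = -4*x - 2, f_y(x, y) = 2*y - 1.
  f_x(P) = -14, f_y(P) = -1 (gradient nonzero, so P is smooth).
Step 3: tangent line at P: -14·(x − 3) + -1·(y − 0) = 0.
Expanding: -14*x - y + 42 = 0.


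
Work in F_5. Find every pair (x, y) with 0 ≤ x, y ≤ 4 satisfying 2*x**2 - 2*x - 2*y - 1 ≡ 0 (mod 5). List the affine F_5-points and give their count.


Affine F_5-points: {(0, 2), (1, 2), (2, 4), (3, 3), (4, 4)}; count = 5.

For each of the 25 pairs (x, y) ∈ F_5², evaluate f(x, y) mod 5. Record the zeros.
  x = 0: [0↦4, 1↦2, 2↦0, 3↦3, 4↦1]  zeros at y ∈ {2}
  x = 1: [0↦4, 1↦2, 2↦0, 3↦3, 4↦1]  zeros at y ∈ {2}
  x = 2: [0↦3, 1↦1, 2↦4, 3↦2, 4↦0]  zeros at y ∈ {4}
  x = 3: [0↦1, 1↦4, 2↦2, 3↦0, 4↦3]  zeros at y ∈ {3}
  x = 4: [0↦3, 1↦1, 2↦4, 3↦2, 4↦0]  zeros at y ∈ {4}
Collecting zeros: affine points = {(0, 2), (1, 2), (2, 4), (3, 3), (4, 4)}.
Total count |C(F_5)_aff| = 5.


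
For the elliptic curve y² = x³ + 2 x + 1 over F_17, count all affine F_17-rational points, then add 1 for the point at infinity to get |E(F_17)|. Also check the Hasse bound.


Affine points = {(0, 1), (0, 16), (1, 2), (1, 15), (2, 8), (2, 9), (3, 0), (5, 0), (6, 5), (6, 12), (7, 1), (7, 16), (8, 6), (8, 11), (9, 0), (10, 1), (10, 16), (12, 6), (12, 11), (14, 6), (14, 11), (16, 7), (16, 10)}; affine count = 23; |E(F_17)| = 24.

Discriminant check: Δ ∝ 4a³ + 27b² = 4·2³ + 27·1² = 4·8 + 27·1 ≡ 8 (mod 17). Nonzero ⇒ E is nonsingular.
For each x ∈ F_17, compute rhs = x³ + 2·x + 1 mod 17, then count y ∈ F_17 with y² ≡ rhs.
  x = 0: rhs = 1, matching y values: 1, 16 (2 points).
  x = 1: rhs = 4, matching y values: 2, 15 (2 points).
  x = 2: rhs = 13, matching y values: 8, 9 (2 points).
  x = 3: rhs = 0, matching y values: 0 (1 points).
  x = 4: rhs = 5, matching y values: none (0 points).
  x = 5: rhs = 0, matching y values: 0 (1 points).
  x = 6: rhs = 8, matching y values: 5, 12 (2 points).
  x = 7: rhs = 1, matching y values: 1, 16 (2 points).
  x = 8: rhs = 2, matching y values: 6, 11 (2 points).
  x = 9: rhs = 0, matching y values: 0 (1 points).
  x = 10: rhs = 1, matching y values: 1, 16 (2 points).
  x = 11: rhs = 11, matching y values: none (0 points).
  x = 12: rhs = 2, matching y values: 6, 11 (2 points).
  x = 13: rhs = 14, matching y values: none (0 points).
  x = 14: rhs = 2, matching y values: 6, 11 (2 points).
  x = 15: rhs = 6, matching y values: none (0 points).
  x = 16: rhs = 15, matching y values: 7, 10 (2 points).
Total affine count: 23.
Full point count |E(F_17)| = 23 + 1 = 24.
Hasse bound: |24 − (17+1)| = |6| = 6 ≤ 2√17 ≈ 8.2462 ✓.


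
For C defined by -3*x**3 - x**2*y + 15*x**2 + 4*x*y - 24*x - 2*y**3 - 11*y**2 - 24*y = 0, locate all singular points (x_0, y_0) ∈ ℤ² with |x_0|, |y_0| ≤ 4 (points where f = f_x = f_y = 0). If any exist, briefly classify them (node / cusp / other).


Singular points: {(2, -2)}; classification: node.

Compute partial derivatives:
  f_x = -9*x**2 - 2*x*y + 30*x + 4*y - 24.
  f_y = -x**2 + 4*x - 6*y**2 - 22*y - 24.
Scan x_0 ∈ {−4, ..., 4}. For each x_0, f_y(x_0, y) is a polynomial in y; find its integer roots y ∈ {−4, ..., 4}, then test f_x and f at those candidates.
  x = -4: f_y(-4, y) = -6*y**2 - 22*y - 56; no integer root y with |y| ≤ 4.
  x = -3: f_y(-3, y) = -6*y**2 - 22*y - 45; no integer root y with |y| ≤ 4.
  x = -2: f_y(-2, y) = -6*y**2 - 22*y - 36; no integer root y with |y| ≤ 4.
  x = -1: f_y(-1, y) = -6*y**2 - 22*y - 29; no integer root y with |y| ≤ 4.
  x = 0: f_y(0, y) = -6*y**2 - 22*y - 24; no integer root y with |y| ≤ 4.
  x = 1: f_y(1, y) = -6*y**2 - 22*y - 21; no integer root y with |y| ≤ 4.
  x = 2: f_y(2, y) = -6*y**2 - 22*y - 20; vanishes at y ∈ {-2}. (2, -2): f_x = 0, f = 0 — SINGULAR.
  x = 3: f_y(3, y) = -6*y**2 - 22*y - 21; no integer root y with |y| ≤ 4.
  x = 4: f_y(4, y) = -6*y**2 - 22*y - 24; no integer root y with |y| ≤ 4.
Only singular point on the grid: (2, -2).
Classify: substitute x = 2 + u, y = -2 + v and expand: f = -3*u**3 - u**2*v - u**2 - 2*v**3 + v**2.
No constant or linear terms (consistent with a singular point). Quadratic part: -u**2 + v**2. Cubic part: -3*u**3 - u**2*v - 2*v**3.
The quadratic part v**2 - u**2 = (v − u)(v + u) splits into two distinct linear factors, so there are two distinct tangent lines y − -2 = ±(x − 2) — this is a node (ordinary double point).
Classification: node.


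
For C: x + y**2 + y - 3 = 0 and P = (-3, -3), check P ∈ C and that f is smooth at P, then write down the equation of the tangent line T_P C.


Tangent line at P: x - 5*y - 12 = 0.

Step 1: f(-3, -3) = 0, so P lies on C.
Step 2: partial derivatives
  f_x(x, y) = 1, f_y(x, y) = 2*y + 1.
  f_x(P) = 1, f_y(P) = -5 (gradient nonzero, so P is smooth).
Step 3: tangent line at P: 1·(x − -3) + -5·(y − -3) = 0.
Expanding: x - 5*y - 12 = 0.


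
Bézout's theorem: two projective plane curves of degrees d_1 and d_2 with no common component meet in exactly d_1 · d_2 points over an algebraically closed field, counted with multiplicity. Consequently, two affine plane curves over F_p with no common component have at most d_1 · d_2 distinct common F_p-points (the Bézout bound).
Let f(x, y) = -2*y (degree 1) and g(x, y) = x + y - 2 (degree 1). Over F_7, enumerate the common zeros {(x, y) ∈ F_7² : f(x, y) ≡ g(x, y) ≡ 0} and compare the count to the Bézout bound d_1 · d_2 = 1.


Common zeros: {(2, 0)}; count = 1; Bézout bound = 1.

deg(f) = 1, deg(g) = 1, so Bézout bound = 1.
Scan x ∈ F_7. For each x, list the y ∈ F_7 with f(x, y) ≡ 0 and those with g(x, y) ≡ 0 (mod 7); the common zeros in that column are the intersection.
  x = 0: f ≡ 0 at y ∈ {0}; g ≡ 0 at y ∈ {2}; common: ∅.
  x = 1: f ≡ 0 at y ∈ {0}; g ≡ 0 at y ∈ {1}; common: ∅.
  x = 2: f ≡ 0 at y ∈ {0}; g ≡ 0 at y ∈ {0}; common: {0}.
  x = 3: f ≡ 0 at y ∈ {0}; g ≡ 0 at y ∈ {6}; common: ∅.
  x = 4: f ≡ 0 at y ∈ {0}; g ≡ 0 at y ∈ {5}; common: ∅.
  x = 5: f ≡ 0 at y ∈ {0}; g ≡ 0 at y ∈ {4}; common: ∅.
  x = 6: f ≡ 0 at y ∈ {0}; g ≡ 0 at y ∈ {3}; common: ∅.
Collecting: common zeros = {(2, 0)}, so the count is 1.
Comparison with the Bézout bound: 1 ≤ 1 = deg(f)·deg(g), as expected for curves with no common component (the bound is attained).


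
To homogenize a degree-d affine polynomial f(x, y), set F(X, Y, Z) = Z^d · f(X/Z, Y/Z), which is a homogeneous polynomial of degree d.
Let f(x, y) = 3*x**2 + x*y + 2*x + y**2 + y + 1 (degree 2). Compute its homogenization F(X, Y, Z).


F(X, Y, Z) = 3*X**2 + X*Y + 2*X*Z + Y**2 + Y*Z + Z**2

deg(f) = 2.
Substitute x = X/Z, y = Y/Z into f, then multiply by Z^2.
  monomial 3·x^2·y^0 ↦ 3·X^2·Y^0·Z^0.
  monomial 1·x^1·y^1 ↦ 1·X^1·Y^1·Z^0.
  monomial 2·x^1·y^0 ↦ 2·X^1·Y^0·Z^1.
  monomial 1·x^0·y^2 ↦ 1·X^0·Y^2·Z^0.
  monomial 1·x^0·y^1 ↦ 1·X^0·Y^1·Z^1.
  monomial 1·x^0·y^0 ↦ 1·X^0·Y^0·Z^2.
Collecting: F(X, Y, Z) = 3*X**2 + X*Y + 2*X*Z + Y**2 + Y*Z + Z**2.


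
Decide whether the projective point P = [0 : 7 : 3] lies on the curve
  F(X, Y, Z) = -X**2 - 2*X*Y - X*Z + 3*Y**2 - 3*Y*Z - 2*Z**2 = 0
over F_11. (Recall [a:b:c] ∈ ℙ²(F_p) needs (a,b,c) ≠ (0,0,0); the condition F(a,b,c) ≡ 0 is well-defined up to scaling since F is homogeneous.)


F(0,7,3) ≡ 0 (mod 11); P is on the curve.

Evaluate F(0, 7, 3) term-by-term (mod 11).
  -X**2 ↦ -1·0·1·1 = 0
  -2*X*Y ↦ -2·0·7·1 = 0
  -X*Z ↦ -1·0·1·3 = 0
  3*Y**2 ↦ 3·1·49·1 = 147
  -3*Y*Z ↦ -3·1·7·3 = -63
  -2*Z**2 ↦ -2·1·1·9 = -18
Sum: F(0, 7, 3) = (0) + (0) + (0) + (147) + (-63) + (-18) = 66.
Reducing mod 11: 66 ≡ 0 (mod 11).
Since F(a, b, c) ≡ 0 (mod 11), P lies on the curve.


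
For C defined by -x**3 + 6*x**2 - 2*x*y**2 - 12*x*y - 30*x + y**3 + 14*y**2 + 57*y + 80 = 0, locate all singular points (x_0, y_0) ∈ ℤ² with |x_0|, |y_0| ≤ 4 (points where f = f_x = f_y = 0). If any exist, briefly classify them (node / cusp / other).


Singular points: {(2, -3)}; classification: cusp.

Compute partial derivatives:
  f_x = -3*x**2 + 12*x - 2*y**2 - 12*y - 30.
  f_y = -4*x*y - 12*x + 3*y**2 + 28*y + 57.
Scan x_0 ∈ {−4, ..., 4}. For each x_0, f_y(x_0, y) is a polynomial in y; find its integer roots y ∈ {−4, ..., 4}, then test f_x and f at those candidates.
  x = -4: f_y(-4, y) = 3*y**2 + 44*y + 105; vanishes at y ∈ {-3}. (-4, -3): f_x = -108 ≠ 0.
  x = -3: f_y(-3, y) = 3*y**2 + 40*y + 93; vanishes at y ∈ {-3}. (-3, -3): f_x = -75 ≠ 0.
  x = -2: f_y(-2, y) = 3*y**2 + 36*y + 81; vanishes at y ∈ {-3}. (-2, -3): f_x = -48 ≠ 0.
  x = -1: f_y(-1, y) = 3*y**2 + 32*y + 69; vanishes at y ∈ {-3}. (-1, -3): f_x = -27 ≠ 0.
  x = 0: f_y(0, y) = 3*y**2 + 28*y + 57; vanishes at y ∈ {-3}. (0, -3): f_x = -12 ≠ 0.
  x = 1: f_y(1, y) = 3*y**2 + 24*y + 45; vanishes at y ∈ {-3}. (1, -3): f_x = -3 ≠ 0.
  x = 2: f_y(2, y) = 3*y**2 + 20*y + 33; vanishes at y ∈ {-3}. (2, -3): f_x = 0, f = 0 — SINGULAR.
  x = 3: f_y(3, y) = 3*y**2 + 16*y + 21; vanishes at y ∈ {-3}. (3, -3): f_x = -3 ≠ 0.
  x = 4: f_y(4, y) = 3*y**2 + 12*y + 9; vanishes at y ∈ {-3, -1}. (4, -3): f_x = -12 ≠ 0; (4, -1): f_x = -20 ≠ 0.
Only singular point on the grid: (2, -3).
Classify: substitute x = 2 + u, y = -3 + v and expand: f = -u**3 - 2*u*v**2 + v**3 + v**2.
No constant or linear terms (consistent with a singular point). Quadratic part: v**2. Cubic part: -u**3 - 2*u*v**2 + v**3.
The quadratic part v**2 is a perfect square, so there is a single (double) tangent line v = 0, i.e. y = -3. Restricting the cubic part to that line (v = 0) leaves -u**3 ≠ 0, so f is not divisible by v and the branch is v² ≈ u**3 to lowest order — this is a cusp.
Classification: cusp.


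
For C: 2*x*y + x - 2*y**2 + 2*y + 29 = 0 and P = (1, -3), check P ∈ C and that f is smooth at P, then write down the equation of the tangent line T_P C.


Tangent line at P: -5*x + 16*y + 53 = 0.

Step 1: f(1, -3) = 0, so P lies on C.
Step 2: partial derivatives
  f_x(x, y) = 2*y + 1, f_y(x, y) = 2*x - 4*y + 2.
  f_x(P) = -5, f_y(P) = 16 (gradient nonzero, so P is smooth).
Step 3: tangent line at P: -5·(x − 1) + 16·(y − -3) = 0.
Expanding: -5*x + 16*y + 53 = 0.


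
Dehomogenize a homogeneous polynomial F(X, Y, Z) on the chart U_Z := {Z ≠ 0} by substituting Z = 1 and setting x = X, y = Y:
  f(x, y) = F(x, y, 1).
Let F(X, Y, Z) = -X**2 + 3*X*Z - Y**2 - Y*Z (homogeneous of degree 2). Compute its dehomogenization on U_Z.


f(x, y) = -x**2 + 3*x - y**2 - y

On U_Z we set Z = 1. Each monomial c·X^i·Y^j·Z^k in F becomes c·x^i·y^j·1^k = c·x^i·y^j.
Substituting Z = 1: F(X, Y, 1) = -x**2 + 3*x - y**2 - y.
Note: deg(f) ≤ deg(F) = 2; strict inequality happens when F is divisible by Z (lost terms).


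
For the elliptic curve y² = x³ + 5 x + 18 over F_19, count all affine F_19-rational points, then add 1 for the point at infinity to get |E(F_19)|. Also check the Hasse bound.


Affine points = {(1, 9), (1, 10), (2, 6), (2, 13), (4, 8), (4, 11), (5, 4), (5, 15), (6, 6), (6, 13), (7, 4), (7, 15), (8, 0), (10, 2), (10, 17), (11, 6), (11, 13), (12, 1), (12, 18), (13, 0), (14, 1), (14, 18), (17, 0)}; affine count = 23; |E(F_19)| = 24.

Discriminant check: Δ ∝ 4a³ + 27b² = 4·5³ + 27·18² = 4·125 + 27·324 ≡ 14 (mod 19). Nonzero ⇒ E is nonsingular.
For each x ∈ F_19, compute rhs = x³ + 5·x + 18 mod 19, then count y ∈ F_19 with y² ≡ rhs.
  x = 0: rhs = 18, matching y values: none (0 points).
  x = 1: rhs = 5, matching y values: 9, 10 (2 points).
  x = 2: rhs = 17, matching y values: 6, 13 (2 points).
  x = 3: rhs = 3, matching y values: none (0 points).
  x = 4: rhs = 7, matching y values: 8, 11 (2 points).
  x = 5: rhs = 16, matching y values: 4, 15 (2 points).
  x = 6: rhs = 17, matching y values: 6, 13 (2 points).
  x = 7: rhs = 16, matching y values: 4, 15 (2 points).
  x = 8: rhs = 0, matching y values: 0 (1 points).
  x = 9: rhs = 13, matching y values: none (0 points).
  x = 10: rhs = 4, matching y values: 2, 17 (2 points).
  x = 11: rhs = 17, matching y values: 6, 13 (2 points).
  x = 12: rhs = 1, matching y values: 1, 18 (2 points).
  x = 13: rhs = 0, matching y values: 0 (1 points).
  x = 14: rhs = 1, matching y values: 1, 18 (2 points).
  x = 15: rhs = 10, matching y values: none (0 points).
  x = 16: rhs = 14, matching y values: none (0 points).
  x = 17: rhs = 0, matching y values: 0 (1 points).
  x = 18: rhs = 12, matching y values: none (0 points).
Total affine count: 23.
Full point count |E(F_19)| = 23 + 1 = 24.
Hasse bound: |24 − (19+1)| = |4| = 4 ≤ 2√19 ≈ 8.7178 ✓.


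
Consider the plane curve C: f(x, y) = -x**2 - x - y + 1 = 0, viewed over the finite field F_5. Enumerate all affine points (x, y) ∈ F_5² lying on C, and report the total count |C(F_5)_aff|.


Affine F_5-points: {(0, 1), (1, 4), (2, 0), (3, 4), (4, 1)}; count = 5.

For each of the 25 pairs (x, y) ∈ F_5², evaluate f(x, y) mod 5. Record the zeros.
  x = 0: [0↦1, 1↦0, 2↦4, 3↦3, 4↦2]  zeros at y ∈ {1}
  x = 1: [0↦4, 1↦3, 2↦2, 3↦1, 4↦0]  zeros at y ∈ {4}
  x = 2: [0↦0, 1↦4, 2↦3, 3↦2, 4↦1]  zeros at y ∈ {0}
  x = 3: [0↦4, 1↦3, 2↦2, 3↦1, 4↦0]  zeros at y ∈ {4}
  x = 4: [0↦1, 1↦0, 2↦4, 3↦3, 4↦2]  zeros at y ∈ {1}
Collecting zeros: affine points = {(0, 1), (1, 4), (2, 0), (3, 4), (4, 1)}.
Total count |C(F_5)_aff| = 5.


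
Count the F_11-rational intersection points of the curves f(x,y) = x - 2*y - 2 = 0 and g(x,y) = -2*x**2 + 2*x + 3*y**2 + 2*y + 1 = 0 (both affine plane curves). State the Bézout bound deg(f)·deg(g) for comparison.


Common zeros: ∅; count = 0; Bézout bound = 2.

deg(f) = 1, deg(g) = 2, so Bézout bound = 2.
Scan x ∈ F_11. For each x, list the y ∈ F_11 with f(x, y) ≡ 0 and those with g(x, y) ≡ 0 (mod 11); the common zeros in that column are the intersection.
  x = 0: f ≡ 0 at y ∈ {10}; g ≡ 0 at y ∈ {6, 8}; common: ∅.
  x = 1: f ≡ 0 at y ∈ {5}; g ≡ 0 at y ∈ {6, 8}; common: ∅.
  x = 2: f ≡ 0 at y ∈ {0}; g ≡ 0 at y ∈ ∅; common: ∅.
  x = 3: f ≡ 0 at y ∈ {6}; g ≡ 0 at y ∈ {0, 3}; common: ∅.
  x = 4: f ≡ 0 at y ∈ {1}; g ≡ 0 at y ∈ {4, 10}; common: ∅.
  x = 5: f ≡ 0 at y ∈ {7}; g ≡ 0 at y ∈ ∅; common: ∅.
  x = 6: f ≡ 0 at y ∈ {2}; g ≡ 0 at y ∈ ∅; common: ∅.
  x = 7: f ≡ 0 at y ∈ {8}; g ≡ 0 at y ∈ ∅; common: ∅.
  x = 8: f ≡ 0 at y ∈ {3}; g ≡ 0 at y ∈ {4, 10}; common: ∅.
  x = 9: f ≡ 0 at y ∈ {9}; g ≡ 0 at y ∈ {0, 3}; common: ∅.
  x = 10: f ≡ 0 at y ∈ {4}; g ≡ 0 at y ∈ ∅; common: ∅.
Collecting: common zeros = ∅, so the count is 0.
Comparison with the Bézout bound: 0 ≤ 2 = deg(f)·deg(g), as expected for curves with no common component (the affine F_11-count falls short of the bound because intersections may lie at infinity, over extension fields, or carry multiplicity).


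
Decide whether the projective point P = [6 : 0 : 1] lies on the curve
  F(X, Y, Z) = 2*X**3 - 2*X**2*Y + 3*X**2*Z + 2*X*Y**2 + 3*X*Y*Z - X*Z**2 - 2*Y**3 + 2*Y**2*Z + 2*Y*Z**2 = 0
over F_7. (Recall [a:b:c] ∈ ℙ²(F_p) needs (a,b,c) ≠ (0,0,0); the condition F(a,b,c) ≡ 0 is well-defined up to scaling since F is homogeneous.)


F(6,0,1) ≡ 2 (mod 7); P is NOT on the curve.

Evaluate F(6, 0, 1) term-by-term (mod 7).
  2*X**3 ↦ 2·216·1·1 = 432
  -2*X**2*Y ↦ -2·36·0·1 = 0
  3*X**2*Z ↦ 3·36·1·1 = 108
  2*X*Y**2 ↦ 2·6·0·1 = 0
  3*X*Y*Z ↦ 3·6·0·1 = 0
  -X*Z**2 ↦ -1·6·1·1 = -6
  -2*Y**3 ↦ -2·1·0·1 = 0
  2*Y**2*Z ↦ 2·1·0·1 = 0
  2*Y*Z**2 ↦ 2·1·0·1 = 0
Sum: F(6, 0, 1) = (432) + (0) + (108) + (0) + (0) + (-6) + (0) + (0) + (0) = 534.
Reducing mod 7: 534 ≡ 2 (mod 7).
Since F(a, b, c) ≡ 2 ≠ 0 (mod 7), P does NOT lie on the curve.


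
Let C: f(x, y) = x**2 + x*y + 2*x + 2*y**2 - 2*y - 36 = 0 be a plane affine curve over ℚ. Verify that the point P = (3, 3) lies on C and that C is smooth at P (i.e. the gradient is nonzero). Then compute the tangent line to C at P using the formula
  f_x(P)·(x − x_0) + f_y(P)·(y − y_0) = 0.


Tangent line at P: 11*x + 13*y - 72 = 0.

Step 1: f(3, 3) = 0, so P lies on C.
Step 2: partial derivatives
  f_x(x, y) = 2*x + y + 2, f_y(x, y) = x + 4*y - 2.
  f_x(P) = 11, f_y(P) = 13 (gradient nonzero, so P is smooth).
Step 3: tangent line at P: 11·(x − 3) + 13·(y − 3) = 0.
Expanding: 11*x + 13*y - 72 = 0.


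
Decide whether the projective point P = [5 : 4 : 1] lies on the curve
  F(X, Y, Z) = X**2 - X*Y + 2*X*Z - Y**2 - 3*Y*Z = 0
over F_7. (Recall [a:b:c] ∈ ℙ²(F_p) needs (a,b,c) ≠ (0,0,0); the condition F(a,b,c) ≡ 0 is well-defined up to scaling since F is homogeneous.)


F(5,4,1) ≡ 1 (mod 7); P is NOT on the curve.

Evaluate F(5, 4, 1) term-by-term (mod 7).
  X**2 ↦ 1·25·1·1 = 25
  -X*Y ↦ -1·5·4·1 = -20
  2*X*Z ↦ 2·5·1·1 = 10
  -Y**2 ↦ -1·1·16·1 = -16
  -3*Y*Z ↦ -3·1·4·1 = -12
Sum: F(5, 4, 1) = (25) + (-20) + (10) + (-16) + (-12) = -13.
Reducing mod 7: -13 ≡ 1 (mod 7).
Since F(a, b, c) ≡ 1 ≠ 0 (mod 7), P does NOT lie on the curve.


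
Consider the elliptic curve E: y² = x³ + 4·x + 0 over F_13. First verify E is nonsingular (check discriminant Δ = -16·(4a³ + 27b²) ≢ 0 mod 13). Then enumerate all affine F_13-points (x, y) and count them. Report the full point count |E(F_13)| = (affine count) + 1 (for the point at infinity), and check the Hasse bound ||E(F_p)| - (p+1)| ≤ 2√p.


Affine points = {(0, 0), (2, 4), (2, 9), (3, 0), (10, 0), (11, 6), (11, 7)}; affine count = 7; |E(F_13)| = 8.

Discriminant check: Δ ∝ 4a³ + 27b² = 4·4³ + 27·0² = 4·64 + 27·0 ≡ 9 (mod 13). Nonzero ⇒ E is nonsingular.
For each x ∈ F_13, compute rhs = x³ + 4·x + 0 mod 13, then count y ∈ F_13 with y² ≡ rhs.
  x = 0: rhs = 0, matching y values: 0 (1 points).
  x = 1: rhs = 5, matching y values: none (0 points).
  x = 2: rhs = 3, matching y values: 4, 9 (2 points).
  x = 3: rhs = 0, matching y values: 0 (1 points).
  x = 4: rhs = 2, matching y values: none (0 points).
  x = 5: rhs = 2, matching y values: none (0 points).
  x = 6: rhs = 6, matching y values: none (0 points).
  x = 7: rhs = 7, matching y values: none (0 points).
  x = 8: rhs = 11, matching y values: none (0 points).
  x = 9: rhs = 11, matching y values: none (0 points).
  x = 10: rhs = 0, matching y values: 0 (1 points).
  x = 11: rhs = 10, matching y values: 6, 7 (2 points).
  x = 12: rhs = 8, matching y values: none (0 points).
Total affine count: 7.
Full point count |E(F_13)| = 7 + 1 = 8.
Hasse bound: |8 − (13+1)| = |-6| = 6 ≤ 2√13 ≈ 7.2111 ✓.


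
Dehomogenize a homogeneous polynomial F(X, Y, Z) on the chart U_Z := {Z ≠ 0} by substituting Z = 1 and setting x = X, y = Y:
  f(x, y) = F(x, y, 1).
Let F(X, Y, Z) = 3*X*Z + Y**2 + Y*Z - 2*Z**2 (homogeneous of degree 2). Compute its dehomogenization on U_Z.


f(x, y) = 3*x + y**2 + y - 2

On U_Z we set Z = 1. Each monomial c·X^i·Y^j·Z^k in F becomes c·x^i·y^j·1^k = c·x^i·y^j.
Substituting Z = 1: F(X, Y, 1) = 3*x + y**2 + y - 2.
Note: deg(f) ≤ deg(F) = 2; strict inequality happens when F is divisible by Z (lost terms).


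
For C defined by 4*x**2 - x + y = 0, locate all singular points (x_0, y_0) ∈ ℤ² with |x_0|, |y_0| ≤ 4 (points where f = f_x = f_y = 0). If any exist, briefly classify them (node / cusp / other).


No singular points in the scanned grid; C is smooth there.

Compute partial derivatives:
  f_x = 8*x - 1.
  f_y = 1.
f_y = 1 is a nonzero constant, so f_y never vanishes: no point (x, y) can satisfy f = f_x = f_y = 0. In particular no (x, y) ∈ {−4, ..., 4}² is singular; the curve is smooth.


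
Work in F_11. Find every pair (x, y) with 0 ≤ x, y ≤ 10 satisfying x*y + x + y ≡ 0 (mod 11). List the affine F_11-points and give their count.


Affine F_11-points: {(0, 0), (1, 5), (2, 3), (3, 2), (4, 8), (5, 1), (6, 7), (7, 6), (8, 4), (9, 9)}; count = 10.

For each of the 121 pairs (x, y) ∈ F_11², evaluate f(x, y) mod 11. Record the zeros.
  x = 0: [0↦0, 1↦1, 2↦2, 3↦3, 4↦4, 5↦5, 6↦6, 7↦7, 8↦8, 9↦9, 10↦10]  zeros at y ∈ {0}
  x = 1: [0↦1, 1↦3, 2↦5, 3↦7, 4↦9, 5↦0, 6↦2, 7↦4, 8↦6, 9↦8, 10↦10]  zeros at y ∈ {5}
  x = 2: [0↦2, 1↦5, 2↦8, 3↦0, 4↦3, 5↦6, 6↦9, 7↦1, 8↦4, 9↦7, 10↦10]  zeros at y ∈ {3}
  x = 3: [0↦3, 1↦7, 2↦0, 3↦4, 4↦8, 5↦1, 6↦5, 7↦9, 8↦2, 9↦6, 10↦10]  zeros at y ∈ {2}
  x = 4: [0↦4, 1↦9, 2↦3, 3↦8, 4↦2, 5↦7, 6↦1, 7↦6, 8↦0, 9↦5, 10↦10]  zeros at y ∈ {8}
  x = 5: [0↦5, 1↦0, 2↦6, 3↦1, 4↦7, 5↦2, 6↦8, 7↦3, 8↦9, 9↦4, 10↦10]  zeros at y ∈ {1}
  x = 6: [0↦6, 1↦2, 2↦9, 3↦5, 4↦1, 5↦8, 6↦4, 7↦0, 8↦7, 9↦3, 10↦10]  zeros at y ∈ {7}
  x = 7: [0↦7, 1↦4, 2↦1, 3↦9, 4↦6, 5↦3, 6↦0, 7↦8, 8↦5, 9↦2, 10↦10]  zeros at y ∈ {6}
  x = 8: [0↦8, 1↦6, 2↦4, 3↦2, 4↦0, 5↦9, 6↦7, 7↦5, 8↦3, 9↦1, 10↦10]  zeros at y ∈ {4}
  x = 9: [0↦9, 1↦8, 2↦7, 3↦6, 4↦5, 5↦4, 6↦3, 7↦2, 8↦1, 9↦0, 10↦10]  zeros at y ∈ {9}
  x = 10: [0↦10, 1↦10, 2↦10, 3↦10, 4↦10, 5↦10, 6↦10, 7↦10, 8↦10, 9↦10, 10↦10]  zeros at y ∈ ∅
Collecting zeros: affine points = {(0, 0), (1, 5), (2, 3), (3, 2), (4, 8), (5, 1), (6, 7), (7, 6), (8, 4), (9, 9)}.
Total count |C(F_11)_aff| = 10.


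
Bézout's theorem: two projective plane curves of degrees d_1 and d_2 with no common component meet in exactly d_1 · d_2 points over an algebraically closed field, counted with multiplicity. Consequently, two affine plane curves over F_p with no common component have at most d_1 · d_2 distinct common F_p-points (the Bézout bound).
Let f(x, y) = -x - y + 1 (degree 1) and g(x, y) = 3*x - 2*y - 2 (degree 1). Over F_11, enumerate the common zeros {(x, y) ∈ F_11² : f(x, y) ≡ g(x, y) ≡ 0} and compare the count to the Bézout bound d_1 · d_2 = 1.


Common zeros: {(3, 9)}; count = 1; Bézout bound = 1.

deg(f) = 1, deg(g) = 1, so Bézout bound = 1.
Scan x ∈ F_11. For each x, list the y ∈ F_11 with f(x, y) ≡ 0 and those with g(x, y) ≡ 0 (mod 11); the common zeros in that column are the intersection.
  x = 0: f ≡ 0 at y ∈ {1}; g ≡ 0 at y ∈ {10}; common: ∅.
  x = 1: f ≡ 0 at y ∈ {0}; g ≡ 0 at y ∈ {6}; common: ∅.
  x = 2: f ≡ 0 at y ∈ {10}; g ≡ 0 at y ∈ {2}; common: ∅.
  x = 3: f ≡ 0 at y ∈ {9}; g ≡ 0 at y ∈ {9}; common: {9}.
  x = 4: f ≡ 0 at y ∈ {8}; g ≡ 0 at y ∈ {5}; common: ∅.
  x = 5: f ≡ 0 at y ∈ {7}; g ≡ 0 at y ∈ {1}; common: ∅.
  x = 6: f ≡ 0 at y ∈ {6}; g ≡ 0 at y ∈ {8}; common: ∅.
  x = 7: f ≡ 0 at y ∈ {5}; g ≡ 0 at y ∈ {4}; common: ∅.
  x = 8: f ≡ 0 at y ∈ {4}; g ≡ 0 at y ∈ {0}; common: ∅.
  x = 9: f ≡ 0 at y ∈ {3}; g ≡ 0 at y ∈ {7}; common: ∅.
  x = 10: f ≡ 0 at y ∈ {2}; g ≡ 0 at y ∈ {3}; common: ∅.
Collecting: common zeros = {(3, 9)}, so the count is 1.
Comparison with the Bézout bound: 1 ≤ 1 = deg(f)·deg(g), as expected for curves with no common component (the bound is attained).


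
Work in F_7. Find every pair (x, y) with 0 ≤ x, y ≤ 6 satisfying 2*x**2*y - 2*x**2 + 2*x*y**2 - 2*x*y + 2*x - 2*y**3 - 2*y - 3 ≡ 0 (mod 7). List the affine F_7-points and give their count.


Affine F_7-points: {(0, 1), (0, 3), (2, 0), (2, 4), (2, 5), (3, 4), (5, 5), (6, 0)}; count = 8.

For each of the 49 pairs (x, y) ∈ F_7², evaluate f(x, y) mod 7. Record the zeros.
  x = 0: [0↦4, 1↦0, 2↦5, 3↦0, 4↦1, 5↦3, 6↦1]  zeros at y ∈ {1, 3}
  x = 1: [0↦4, 1↦2, 2↦6, 3↦4, 4↦5, 5↦4, 6↦3]  zeros at y ∈ ∅
  x = 2: [0↦0, 1↦4, 2↦4, 3↦2, 4↦0, 5↦0, 6↦4]  zeros at y ∈ {0, 4, 5}
  x = 3: [0↦6, 1↦6, 2↦6, 3↦1, 4↦0, 5↦5, 6↦4]  zeros at y ∈ {4}
  x = 4: [0↦1, 1↦1, 2↦5, 3↦1, 4↦5, 5↦5, 6↦3]  zeros at y ∈ ∅
  x = 5: [0↦6, 1↦3, 2↦1, 3↦2, 4↦1, 5↦0, 6↦1]  zeros at y ∈ {5}
  x = 6: [0↦0, 1↦5, 2↦1, 3↦4, 4↦2, 5↦4, 6↦5]  zeros at y ∈ {0}
Collecting zeros: affine points = {(0, 1), (0, 3), (2, 0), (2, 4), (2, 5), (3, 4), (5, 5), (6, 0)}.
Total count |C(F_7)_aff| = 8.


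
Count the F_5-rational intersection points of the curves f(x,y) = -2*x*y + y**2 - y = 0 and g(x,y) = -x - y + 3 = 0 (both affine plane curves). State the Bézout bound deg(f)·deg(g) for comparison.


Common zeros: {(3, 0), (4, 4)}; count = 2; Bézout bound = 2.

deg(f) = 2, deg(g) = 1, so Bézout bound = 2.
Scan x ∈ F_5. For each x, list the y ∈ F_5 with f(x, y) ≡ 0 and those with g(x, y) ≡ 0 (mod 5); the common zeros in that column are the intersection.
  x = 0: f ≡ 0 at y ∈ {0, 1}; g ≡ 0 at y ∈ {3}; common: ∅.
  x = 1: f ≡ 0 at y ∈ {0, 3}; g ≡ 0 at y ∈ {2}; common: ∅.
  x = 2: f ≡ 0 at y ∈ {0}; g ≡ 0 at y ∈ {1}; common: ∅.
  x = 3: f ≡ 0 at y ∈ {0, 2}; g ≡ 0 at y ∈ {0}; common: {0}.
  x = 4: f ≡ 0 at y ∈ {0, 4}; g ≡ 0 at y ∈ {4}; common: {4}.
Collecting: common zeros = {(3, 0), (4, 4)}, so the count is 2.
Comparison with the Bézout bound: 2 ≤ 2 = deg(f)·deg(g), as expected for curves with no common component (the bound is attained).


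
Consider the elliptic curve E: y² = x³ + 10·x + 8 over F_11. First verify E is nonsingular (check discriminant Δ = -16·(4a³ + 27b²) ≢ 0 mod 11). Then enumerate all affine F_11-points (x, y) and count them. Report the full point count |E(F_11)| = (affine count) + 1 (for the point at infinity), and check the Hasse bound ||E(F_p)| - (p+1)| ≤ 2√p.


Affine points = {(2, 5), (2, 6), (6, 3), (6, 8), (7, 5), (7, 6)}; affine count = 6; |E(F_11)| = 7.

Discriminant check: Δ ∝ 4a³ + 27b² = 4·10³ + 27·8² = 4·1000 + 27·64 ≡ 8 (mod 11). Nonzero ⇒ E is nonsingular.
For each x ∈ F_11, compute rhs = x³ + 10·x + 8 mod 11, then count y ∈ F_11 with y² ≡ rhs.
  x = 0: rhs = 8, matching y values: none (0 points).
  x = 1: rhs = 8, matching y values: none (0 points).
  x = 2: rhs = 3, matching y values: 5, 6 (2 points).
  x = 3: rhs = 10, matching y values: none (0 points).
  x = 4: rhs = 2, matching y values: none (0 points).
  x = 5: rhs = 7, matching y values: none (0 points).
  x = 6: rhs = 9, matching y values: 3, 8 (2 points).
  x = 7: rhs = 3, matching y values: 5, 6 (2 points).
  x = 8: rhs = 6, matching y values: none (0 points).
  x = 9: rhs = 2, matching y values: none (0 points).
  x = 10: rhs = 8, matching y values: none (0 points).
Total affine count: 6.
Full point count |E(F_11)| = 6 + 1 = 7.
Hasse bound: |7 − (11+1)| = |-5| = 5 ≤ 2√11 ≈ 6.6332 ✓.
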